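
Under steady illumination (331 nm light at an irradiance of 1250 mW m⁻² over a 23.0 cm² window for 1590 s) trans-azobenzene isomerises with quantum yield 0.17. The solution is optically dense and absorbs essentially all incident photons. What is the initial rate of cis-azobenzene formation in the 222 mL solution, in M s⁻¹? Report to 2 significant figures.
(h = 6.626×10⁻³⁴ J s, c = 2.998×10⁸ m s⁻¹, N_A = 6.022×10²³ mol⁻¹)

6.1×10⁻⁹ M s⁻¹

Photon energy at 331 nm: hc/λ = (6.626×10⁻³⁴)(2.998×10⁸)/(331×10⁻⁹) = 6.001×10⁻¹⁹ J.
Energy delivered: (1250 mW m⁻²)(23.0×10⁻⁴ m²)(1590 s) = 4.571 J.
Photons incident: 4.571 / 6.001×10⁻¹⁹ = 7.617×10¹⁸, i.e. 7.617×10¹⁸/6.022×10²³ = 1.265×10⁻⁵ mol.
Product formed: 0.17 × 1.265×10⁻⁵ = 2.151×10⁻⁶ mol.
Rate: 2.151×10⁻⁶ mol / (1590 s × 0.222 L) = 6.1×10⁻⁹ M s⁻¹.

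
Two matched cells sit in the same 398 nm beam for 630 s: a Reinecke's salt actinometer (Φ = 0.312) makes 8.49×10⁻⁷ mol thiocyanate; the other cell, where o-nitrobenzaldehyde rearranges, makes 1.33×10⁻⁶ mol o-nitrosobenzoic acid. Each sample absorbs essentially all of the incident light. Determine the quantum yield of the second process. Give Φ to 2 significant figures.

Φ = 0.49

Photons absorbed by the actinometer: 8.49×10⁻⁷ / 0.312 = 2.721×10⁻⁶ mol.
Φ(unknown) = 1.33×10⁻⁶ / 2.721×10⁻⁶ = 0.49.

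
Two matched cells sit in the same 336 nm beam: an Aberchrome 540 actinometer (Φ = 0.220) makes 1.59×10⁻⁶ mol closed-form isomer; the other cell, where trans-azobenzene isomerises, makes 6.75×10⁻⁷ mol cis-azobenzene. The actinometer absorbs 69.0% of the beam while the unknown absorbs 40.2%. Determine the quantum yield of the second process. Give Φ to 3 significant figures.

Photons absorbed by the actinometer: 1.59×10⁻⁶ / 0.220 = 7.227×10⁻⁶ mol.
Incident flux: 7.227×10⁻⁶ / 0.690 = 1.047×10⁻⁵ einstein.
Absorbed by unknown: 0.402 × 1.047×10⁻⁵ = 4.209×10⁻⁶ mol.
Φ(unknown) = 6.75×10⁻⁷ / 4.209×10⁻⁶ = 0.160.

Φ = 0.160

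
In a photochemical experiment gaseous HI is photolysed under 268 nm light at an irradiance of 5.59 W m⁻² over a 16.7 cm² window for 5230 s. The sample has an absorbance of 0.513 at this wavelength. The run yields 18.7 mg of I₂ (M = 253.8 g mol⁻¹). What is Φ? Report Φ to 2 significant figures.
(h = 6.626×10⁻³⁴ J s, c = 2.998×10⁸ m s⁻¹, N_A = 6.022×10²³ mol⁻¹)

Φ = 0.97

Product: 18.7 mg / 253.8 g mol⁻¹ = 7.368×10⁻⁵ mol.
Photon energy at 268 nm: hc/λ = (6.626×10⁻³⁴)(2.998×10⁸)/(268×10⁻⁹) = 7.412×10⁻¹⁹ J.
Energy delivered: (5.59 W m⁻²)(16.7×10⁻⁴ m²)(5230 s) = 48.82 J.
Photons incident: 48.82 / 7.412×10⁻¹⁹ = 6.587×10¹⁹, i.e. 6.587×10¹⁹/6.022×10²³ = 1.094×10⁻⁴ mol.
Fraction absorbed: 1 − 10^(−0.513) = 0.6931.
Photons absorbed: 0.6931 × 1.094×10⁻⁴ = 7.583×10⁻⁵ mol.
Φ = 7.368×10⁻⁵ mol / 7.583×10⁻⁵ mol photons = 0.97.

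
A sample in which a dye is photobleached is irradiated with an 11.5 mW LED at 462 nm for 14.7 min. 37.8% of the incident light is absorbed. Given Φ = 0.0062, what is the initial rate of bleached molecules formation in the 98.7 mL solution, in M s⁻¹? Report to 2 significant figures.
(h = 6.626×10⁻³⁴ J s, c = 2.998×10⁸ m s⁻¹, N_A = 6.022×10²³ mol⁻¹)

Photon energy at 462 nm: hc/λ = (6.626×10⁻³⁴)(2.998×10⁸)/(462×10⁻⁹) = 4.300×10⁻¹⁹ J.
Energy delivered: (11.5 mW)(882 s) = 10.14 J.
Photons incident: 10.14 / 4.300×10⁻¹⁹ = 2.358×10¹⁹, i.e. 2.358×10¹⁹/6.022×10²³ = 3.916×10⁻⁵ mol.
Photons absorbed: 0.378 × 3.916×10⁻⁵ = 1.480×10⁻⁵ mol.
Product formed: 0.0062 × 1.480×10⁻⁵ = 9.176×10⁻⁸ mol.
Rate: 9.176×10⁻⁸ mol / (882 s × 0.0987 L) = 1.1×10⁻⁹ M s⁻¹.

1.1×10⁻⁹ M s⁻¹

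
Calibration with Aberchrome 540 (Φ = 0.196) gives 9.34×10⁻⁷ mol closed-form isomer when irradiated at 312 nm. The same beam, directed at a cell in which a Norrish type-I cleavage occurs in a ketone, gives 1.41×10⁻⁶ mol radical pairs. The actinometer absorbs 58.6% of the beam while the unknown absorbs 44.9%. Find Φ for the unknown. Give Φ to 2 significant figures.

Photons absorbed by the actinometer: 9.34×10⁻⁷ / 0.196 = 4.765×10⁻⁶ mol.
Incident flux: 4.765×10⁻⁶ / 0.586 = 8.131×10⁻⁶ einstein.
Absorbed by unknown: 0.449 × 8.131×10⁻⁶ = 3.651×10⁻⁶ mol.
Φ(unknown) = 1.41×10⁻⁶ / 3.651×10⁻⁶ = 0.39.

Φ = 0.39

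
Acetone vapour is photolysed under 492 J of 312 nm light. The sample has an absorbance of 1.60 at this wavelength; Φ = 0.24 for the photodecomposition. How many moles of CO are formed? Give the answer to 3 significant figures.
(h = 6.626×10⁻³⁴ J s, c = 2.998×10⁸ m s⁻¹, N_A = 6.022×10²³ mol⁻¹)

Photon energy at 312 nm: hc/λ = (6.626×10⁻³⁴)(2.998×10⁸)/(312×10⁻⁹) = 6.367×10⁻¹⁹ J.
Photons incident: 492 / 6.367×10⁻¹⁹ = 7.727×10²⁰, i.e. 7.727×10²⁰/6.022×10²³ = 0.001283 mol.
Fraction absorbed: 1 − 10^(−1.60) = 0.9749.
Photons absorbed: 0.9749 × 0.001283 = 0.001251 mol.
Product: Φ × n_abs = 0.24 × 0.001251 = 3.002×10⁻⁴ mol.

3.00×10⁻⁴ mol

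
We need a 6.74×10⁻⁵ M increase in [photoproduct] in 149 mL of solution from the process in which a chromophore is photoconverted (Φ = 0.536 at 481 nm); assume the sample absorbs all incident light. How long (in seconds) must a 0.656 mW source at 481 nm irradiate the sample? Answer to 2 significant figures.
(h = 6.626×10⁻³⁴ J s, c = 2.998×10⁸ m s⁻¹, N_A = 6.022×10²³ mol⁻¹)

Product: (6.74×10⁻⁵ M)(0.149 L) = 1.004×10⁻⁵ mol.
Photons that must be absorbed: 1.004×10⁻⁵ / 0.536 = 1.873×10⁻⁵ mol.
Photon energy: hc/λ = 4.130×10⁻¹⁹ J; per mole, 2.487×10⁵ J mol⁻¹.
Energy required: 1.873×10⁻⁵ × 2.487×10⁵ = 4.658 J.
Time: 4.658 J / 0.000656 W = 7100 s.

t ≈ 7100 s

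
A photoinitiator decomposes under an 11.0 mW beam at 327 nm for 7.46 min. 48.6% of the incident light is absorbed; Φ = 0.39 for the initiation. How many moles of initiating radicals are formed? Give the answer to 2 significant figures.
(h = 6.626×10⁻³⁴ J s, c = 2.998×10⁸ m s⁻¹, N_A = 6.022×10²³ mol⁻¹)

Photon energy at 327 nm: hc/λ = (6.626×10⁻³⁴)(2.998×10⁸)/(327×10⁻⁹) = 6.075×10⁻¹⁹ J.
Energy delivered: (11.0 mW)(447.6 s) = 4.924 J.
Photons incident: 4.924 / 6.075×10⁻¹⁹ = 8.105×10¹⁸, i.e. 8.105×10¹⁸/6.022×10²³ = 1.346×10⁻⁵ mol.
Photons absorbed: 0.486 × 1.346×10⁻⁵ = 6.542×10⁻⁶ mol.
Product: Φ × n_abs = 0.39 × 6.542×10⁻⁶ = 2.551×10⁻⁶ mol.

2.6×10⁻⁶ mol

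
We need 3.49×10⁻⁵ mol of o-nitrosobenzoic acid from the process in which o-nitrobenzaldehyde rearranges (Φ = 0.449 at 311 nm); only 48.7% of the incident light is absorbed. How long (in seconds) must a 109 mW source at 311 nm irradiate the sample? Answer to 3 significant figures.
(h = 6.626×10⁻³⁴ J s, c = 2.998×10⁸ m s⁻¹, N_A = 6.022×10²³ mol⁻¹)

Photons that must be absorbed: 3.49×10⁻⁵ / 0.449 = 7.773×10⁻⁵ mol.
Incident photons needed: 7.773×10⁻⁵ / 0.487 = 1.596×10⁻⁴ mol.
Photon energy: hc/λ = 6.387×10⁻¹⁹ J; per mole, 3.846×10⁵ J mol⁻¹.
Energy required: 1.596×10⁻⁴ × 3.846×10⁵ = 61.38 J.
Time: 61.38 J / 0.109 W = 563 s.

t ≈ 563 s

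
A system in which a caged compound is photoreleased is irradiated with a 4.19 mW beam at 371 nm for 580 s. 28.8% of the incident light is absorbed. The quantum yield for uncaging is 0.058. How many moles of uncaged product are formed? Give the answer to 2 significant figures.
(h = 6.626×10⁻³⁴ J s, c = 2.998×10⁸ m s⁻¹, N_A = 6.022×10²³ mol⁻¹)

1.3×10⁻⁷ mol

Photon energy at 371 nm: hc/λ = (6.626×10⁻³⁴)(2.998×10⁸)/(371×10⁻⁹) = 5.354×10⁻¹⁹ J.
Energy delivered: (4.19 mW)(580 s) = 2.430 J.
Photons incident: 2.430 / 5.354×10⁻¹⁹ = 4.539×10¹⁸, i.e. 4.539×10¹⁸/6.022×10²³ = 7.537×10⁻⁶ mol.
Photons absorbed: 0.288 × 7.537×10⁻⁶ = 2.171×10⁻⁶ mol.
Product: Φ × n_abs = 0.058 × 2.171×10⁻⁶ = 1.259×10⁻⁷ mol.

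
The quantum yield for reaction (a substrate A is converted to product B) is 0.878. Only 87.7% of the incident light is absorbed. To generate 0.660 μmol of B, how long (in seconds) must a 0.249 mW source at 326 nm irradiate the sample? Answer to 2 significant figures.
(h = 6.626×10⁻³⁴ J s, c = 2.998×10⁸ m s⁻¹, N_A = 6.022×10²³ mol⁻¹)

t ≈ 1300 s

Product: 0.660 μmol = 6.60×10⁻⁷ mol.
Photons that must be absorbed: 6.60×10⁻⁷ / 0.878 = 7.517×10⁻⁷ mol.
Incident photons needed: 7.517×10⁻⁷ / 0.877 = 8.571×10⁻⁷ mol.
Photon energy: hc/λ = 6.093×10⁻¹⁹ J; per mole, 3.669×10⁵ J mol⁻¹.
Energy required: 8.571×10⁻⁷ × 3.669×10⁵ = 0.3145 J.
Time: 0.3145 J / 0.000249 W = 1300 s.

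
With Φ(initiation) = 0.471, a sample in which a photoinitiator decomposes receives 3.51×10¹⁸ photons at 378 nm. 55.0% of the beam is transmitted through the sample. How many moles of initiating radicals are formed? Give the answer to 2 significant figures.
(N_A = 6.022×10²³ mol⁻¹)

1.2×10⁻⁶ mol

Moles of photons: 3.51×10¹⁸ / 6.022×10²³ = 5.829×10⁻⁶ mol.
Fraction absorbed: 1 − 55.0/100 = 0.4500.
Photons absorbed: 0.4500 × 5.829×10⁻⁶ = 2.623×10⁻⁶ mol.
Product: Φ × n_abs = 0.471 × 2.623×10⁻⁶ = 1.235×10⁻⁶ mol.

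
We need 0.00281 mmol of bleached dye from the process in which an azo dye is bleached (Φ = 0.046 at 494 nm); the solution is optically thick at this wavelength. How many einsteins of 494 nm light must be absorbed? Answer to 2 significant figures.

6.1×10⁻⁵ einstein

Product: 0.00281 mmol = 2.81×10⁻⁶ mol.
Photons that must be absorbed: 2.81×10⁻⁶ / 0.046 = 6.109×10⁻⁵ mol.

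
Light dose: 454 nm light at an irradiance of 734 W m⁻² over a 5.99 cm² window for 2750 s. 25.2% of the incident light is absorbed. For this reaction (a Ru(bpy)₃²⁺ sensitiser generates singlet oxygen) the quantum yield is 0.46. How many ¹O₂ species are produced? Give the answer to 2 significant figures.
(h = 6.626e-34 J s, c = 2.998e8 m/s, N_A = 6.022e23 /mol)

Photon energy at 454 nm: hc/λ = (6.626e-34)(2.998e8)/(454e-9) = 4.375e-19 J.
Energy delivered: (734 W m⁻²)(5.99e-4 m²)(2750 s) = 1209 J.
Photons incident: 1209 / 4.375e-19 = 2.763e21, i.e. 2.763e21/6.022e23 = 0.004588 mol.
Photons absorbed: 0.252 × 0.004588 = 0.001156 mol.
Product: Φ × n_abs = 0.46 × 0.001156 = 5.318e-4 mol.
As a count: 5.318e-4 × 6.022e23 = 3.2e20.

3.2e20 species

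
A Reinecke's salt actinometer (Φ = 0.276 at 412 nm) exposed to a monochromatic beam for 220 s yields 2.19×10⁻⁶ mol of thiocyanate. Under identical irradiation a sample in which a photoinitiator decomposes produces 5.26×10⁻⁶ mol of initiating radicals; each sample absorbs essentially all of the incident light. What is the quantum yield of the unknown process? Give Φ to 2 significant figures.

Photons absorbed by the actinometer: 2.19×10⁻⁶ / 0.276 = 7.935×10⁻⁶ mol.
Φ(unknown) = 5.26×10⁻⁶ / 7.935×10⁻⁶ = 0.66.

Φ = 0.66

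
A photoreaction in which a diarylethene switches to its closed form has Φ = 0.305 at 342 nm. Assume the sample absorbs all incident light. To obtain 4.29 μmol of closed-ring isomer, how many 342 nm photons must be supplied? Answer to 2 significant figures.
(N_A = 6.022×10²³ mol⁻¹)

8.5×10¹⁸ photons

Product: 4.29 μmol = 4.29×10⁻⁶ mol.
Photons that must be absorbed: 4.29×10⁻⁶ / 0.305 = 1.407×10⁻⁵ mol.
Photon count: 1.407×10⁻⁵ × 6.022×10²³ = 8.5×10¹⁸.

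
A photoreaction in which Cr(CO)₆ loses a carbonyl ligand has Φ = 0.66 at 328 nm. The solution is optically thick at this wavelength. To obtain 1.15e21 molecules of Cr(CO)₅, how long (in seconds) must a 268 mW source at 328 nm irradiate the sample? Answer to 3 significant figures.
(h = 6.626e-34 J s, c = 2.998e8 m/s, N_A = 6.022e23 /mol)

Product: 1.15e21 / 6.022e23 = 0.001910 mol.
Photons that must be absorbed: 0.001910 / 0.66 = 0.002894 mol.
Photon energy: hc/λ = 6.056e-19 J; per mole, 3.647e5 J mol⁻¹.
Energy required: 0.002894 × 3.647e5 = 1055 J.
Time: 1055 J / 0.268 W = 3940 s.

t ≈ 3940 s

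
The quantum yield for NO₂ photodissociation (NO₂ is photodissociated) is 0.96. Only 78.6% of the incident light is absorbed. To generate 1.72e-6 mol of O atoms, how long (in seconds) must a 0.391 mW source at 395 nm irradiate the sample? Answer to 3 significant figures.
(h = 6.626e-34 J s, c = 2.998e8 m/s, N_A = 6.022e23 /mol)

t ≈ 1770 s

Photons that must be absorbed: 1.72e-6 / 0.96 = 1.792e-6 mol.
Incident photons needed: 1.792e-6 / 0.786 = 2.280e-6 mol.
Photon energy: hc/λ = 5.029e-19 J; per mole, 3.028e5 J mol⁻¹.
Energy required: 2.280e-6 × 3.028e5 = 0.6904 J.
Time: 0.6904 J / 0.000391 W = 1770 s.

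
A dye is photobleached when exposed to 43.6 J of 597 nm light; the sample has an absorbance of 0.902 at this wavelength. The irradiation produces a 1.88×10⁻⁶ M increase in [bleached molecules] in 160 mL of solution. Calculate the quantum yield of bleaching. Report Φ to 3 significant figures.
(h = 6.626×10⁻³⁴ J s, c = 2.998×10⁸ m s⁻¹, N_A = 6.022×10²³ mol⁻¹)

Φ = 0.00158

Product: (1.88×10⁻⁶ M)(0.16 L) = 3.008×10⁻⁷ mol.
Photon energy at 597 nm: hc/λ = (6.626×10⁻³⁴)(2.998×10⁸)/(597×10⁻⁹) = 3.327×10⁻¹⁹ J.
Photons incident: 43.6 / 3.327×10⁻¹⁹ = 1.310×10²⁰, i.e. 1.310×10²⁰/6.022×10²³ = 2.175×10⁻⁴ mol.
Fraction absorbed: 1 − 10^(−0.902) = 0.8747.
Photons absorbed: 0.8747 × 2.175×10⁻⁴ = 1.902×10⁻⁴ mol.
Φ = 3.008×10⁻⁷ mol / 1.902×10⁻⁴ mol photons = 0.00158.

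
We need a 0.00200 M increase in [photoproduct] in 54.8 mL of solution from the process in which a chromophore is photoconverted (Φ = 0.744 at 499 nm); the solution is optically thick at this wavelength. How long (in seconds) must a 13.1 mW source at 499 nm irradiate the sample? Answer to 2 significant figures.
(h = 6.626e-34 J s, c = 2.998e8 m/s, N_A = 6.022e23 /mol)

Product: (0.00200 M)(0.0548 L) = 1.096e-4 mol.
Photons that must be absorbed: 1.096e-4 / 0.744 = 1.473e-4 mol.
Photon energy: hc/λ = 3.981e-19 J; per mole, 2.397e5 J mol⁻¹.
Energy required: 1.473e-4 × 2.397e5 = 35.31 J.
Time: 35.31 J / 0.0131 W = 2700 s.

t ≈ 2700 s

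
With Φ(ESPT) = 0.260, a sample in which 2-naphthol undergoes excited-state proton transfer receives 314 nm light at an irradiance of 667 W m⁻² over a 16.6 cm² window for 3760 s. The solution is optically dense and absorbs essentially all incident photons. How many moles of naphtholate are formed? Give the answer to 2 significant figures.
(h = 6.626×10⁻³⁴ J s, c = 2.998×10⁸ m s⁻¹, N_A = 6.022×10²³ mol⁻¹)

0.0028 mol

Photon energy at 314 nm: hc/λ = (6.626×10⁻³⁴)(2.998×10⁸)/(314×10⁻⁹) = 6.326×10⁻¹⁹ J.
Energy delivered: (667 W m⁻²)(16.6×10⁻⁴ m²)(3760 s) = 4163 J.
Photons incident: 4163 / 6.326×10⁻¹⁹ = 6.581×10²¹, i.e. 6.581×10²¹/6.022×10²³ = 0.01093 mol.
Product: Φ × n_abs = 0.260 × 0.01093 = 0.002842 mol.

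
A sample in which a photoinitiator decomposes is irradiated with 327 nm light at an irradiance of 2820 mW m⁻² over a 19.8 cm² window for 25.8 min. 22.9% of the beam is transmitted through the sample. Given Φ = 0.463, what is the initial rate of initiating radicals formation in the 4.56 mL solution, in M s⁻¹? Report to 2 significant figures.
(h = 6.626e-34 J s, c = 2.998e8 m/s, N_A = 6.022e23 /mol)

Photon energy at 327 nm: hc/λ = (6.626e-34)(2.998e8)/(327e-9) = 6.075e-19 J.
Energy delivered: (2820 mW m⁻²)(19.8e-4 m²)(1548 s) = 8.643 J.
Photons incident: 8.643 / 6.075e-19 = 1.423e19, i.e. 1.423e19/6.022e23 = 2.363e-5 mol.
Fraction absorbed: 1 − 22.9/100 = 0.7710.
Photons absorbed: 0.7710 × 2.363e-5 = 1.822e-5 mol.
Product formed: 0.463 × 1.822e-5 = 8.436e-6 mol.
Rate: 8.436e-6 mol / (1548 s × 0.00456 L) = 1.2e-6 M s⁻¹.

1.2e-6 M s⁻¹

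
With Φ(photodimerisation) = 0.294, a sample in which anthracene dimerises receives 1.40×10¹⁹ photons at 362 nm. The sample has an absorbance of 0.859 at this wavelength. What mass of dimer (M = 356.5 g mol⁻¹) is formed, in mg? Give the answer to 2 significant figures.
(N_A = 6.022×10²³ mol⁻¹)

Moles of photons: 1.40×10¹⁹ / 6.022×10²³ = 2.325×10⁻⁵ mol.
Fraction absorbed: 1 − 10^(−0.859) = 0.8616.
Photons absorbed: 0.8616 × 2.325×10⁻⁵ = 2.003×10⁻⁵ mol.
Product: Φ × n_abs = 0.294 × 2.003×10⁻⁵ = 5.889×10⁻⁶ mol.
Mass: 5.889×10⁻⁶ × 356.5 = 0.002099 g = 2.1 mg.

2.1 mg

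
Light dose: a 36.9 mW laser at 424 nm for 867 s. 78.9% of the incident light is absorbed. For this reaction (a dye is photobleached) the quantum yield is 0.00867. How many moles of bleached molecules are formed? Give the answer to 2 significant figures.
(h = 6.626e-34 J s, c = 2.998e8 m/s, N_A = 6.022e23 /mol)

7.8e-7 mol

Photon energy at 424 nm: hc/λ = (6.626e-34)(2.998e8)/(424e-9) = 4.685e-19 J.
Energy delivered: (36.9 mW)(867 s) = 31.99 J.
Photons incident: 31.99 / 4.685e-19 = 6.828e19, i.e. 6.828e19/6.022e23 = 1.134e-4 mol.
Photons absorbed: 0.789 × 1.134e-4 = 8.947e-5 mol.
Product: Φ × n_abs = 0.00867 × 8.947e-5 = 7.757e-7 mol.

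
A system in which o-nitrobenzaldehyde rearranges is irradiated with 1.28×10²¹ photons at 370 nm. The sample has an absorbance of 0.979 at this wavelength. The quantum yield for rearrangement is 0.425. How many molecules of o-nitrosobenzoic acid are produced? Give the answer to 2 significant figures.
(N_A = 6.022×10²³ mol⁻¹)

4.9×10²⁰ molecules

Moles of photons: 1.28×10²¹ / 6.022×10²³ = 0.002126 mol.
Fraction absorbed: 1 − 10^(−0.979) = 0.8950.
Photons absorbed: 0.8950 × 0.002126 = 0.001903 mol.
Product: Φ × n_abs = 0.425 × 0.001903 = 8.088×10⁻⁴ mol.
As a count: 8.088×10⁻⁴ × 6.022×10²³ = 4.9×10²⁰.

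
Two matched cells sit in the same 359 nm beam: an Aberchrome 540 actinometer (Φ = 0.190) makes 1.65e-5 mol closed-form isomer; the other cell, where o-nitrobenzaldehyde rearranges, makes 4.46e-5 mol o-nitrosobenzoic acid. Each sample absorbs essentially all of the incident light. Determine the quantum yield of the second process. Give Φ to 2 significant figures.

Photons absorbed by the actinometer: 1.65e-5 / 0.190 = 8.684e-5 mol.
Φ(unknown) = 4.46e-5 / 8.684e-5 = 0.51.

Φ = 0.51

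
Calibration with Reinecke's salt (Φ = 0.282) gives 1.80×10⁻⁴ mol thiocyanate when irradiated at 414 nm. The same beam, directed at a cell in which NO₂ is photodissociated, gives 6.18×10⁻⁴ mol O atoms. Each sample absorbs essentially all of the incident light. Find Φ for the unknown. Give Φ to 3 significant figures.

Φ = 0.968

Photons absorbed by the actinometer: 1.80×10⁻⁴ / 0.282 = 6.383×10⁻⁴ mol.
Φ(unknown) = 6.18×10⁻⁴ / 6.383×10⁻⁴ = 0.968.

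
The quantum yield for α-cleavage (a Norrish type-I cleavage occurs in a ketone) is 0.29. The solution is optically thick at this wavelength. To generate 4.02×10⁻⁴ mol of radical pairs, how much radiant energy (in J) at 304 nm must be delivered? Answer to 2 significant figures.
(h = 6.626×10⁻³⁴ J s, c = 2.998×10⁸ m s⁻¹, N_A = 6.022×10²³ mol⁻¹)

Photons that must be absorbed: 4.02×10⁻⁴ / 0.29 = 0.001386 mol.
Photon energy: hc/λ = 6.534×10⁻¹⁹ J; per mole, 3.935×10⁵ J mol⁻¹.
Energy required: 0.001386 × 3.935×10⁵ = 550 J.

550 J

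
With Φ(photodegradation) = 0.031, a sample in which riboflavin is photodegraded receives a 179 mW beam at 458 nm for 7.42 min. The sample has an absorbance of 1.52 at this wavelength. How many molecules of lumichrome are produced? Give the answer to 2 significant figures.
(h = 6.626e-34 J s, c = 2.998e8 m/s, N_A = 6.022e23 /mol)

Photon energy at 458 nm: hc/λ = (6.626e-34)(2.998e8)/(458e-9) = 4.337e-19 J.
Energy delivered: (179 mW)(445.2 s) = 79.69 J.
Photons incident: 79.69 / 4.337e-19 = 1.837e20, i.e. 1.837e20/6.022e23 = 3.050e-4 mol.
Fraction absorbed: 1 − 10^(−1.52) = 0.9698.
Photons absorbed: 0.9698 × 3.050e-4 = 2.958e-4 mol.
Product: Φ × n_abs = 0.031 × 2.958e-4 = 9.170e-6 mol.
As a count: 9.170e-6 × 6.022e23 = 5.5e18.

5.5e18 molecules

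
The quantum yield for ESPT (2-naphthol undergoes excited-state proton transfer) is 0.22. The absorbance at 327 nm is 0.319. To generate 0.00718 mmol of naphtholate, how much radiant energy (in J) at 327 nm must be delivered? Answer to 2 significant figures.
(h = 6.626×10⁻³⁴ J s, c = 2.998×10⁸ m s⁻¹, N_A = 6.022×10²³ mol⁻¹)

23 J

Product: 0.00718 mmol = 7.18×10⁻⁶ mol.
Photons that must be absorbed: 7.18×10⁻⁶ / 0.22 = 3.264×10⁻⁵ mol.
Fraction absorbed: 1 − 10^(−0.319) = 0.5203.
Incident photons needed: 3.264×10⁻⁵ / 0.5203 = 6.273×10⁻⁵ mol.
Photon energy: hc/λ = 6.075×10⁻¹⁹ J; per mole, 3.658×10⁵ J mol⁻¹.
Energy required: 6.273×10⁻⁵ × 3.658×10⁵ = 23 J.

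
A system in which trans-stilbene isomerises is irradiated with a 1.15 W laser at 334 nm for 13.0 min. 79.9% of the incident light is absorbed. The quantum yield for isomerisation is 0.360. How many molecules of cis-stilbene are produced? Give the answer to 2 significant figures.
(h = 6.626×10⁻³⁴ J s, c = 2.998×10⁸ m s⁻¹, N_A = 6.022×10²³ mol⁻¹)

Photon energy at 334 nm: hc/λ = (6.626×10⁻³⁴)(2.998×10⁸)/(334×10⁻⁹) = 5.948×10⁻¹⁹ J.
Energy delivered: (1.15 W)(780 s) = 897.0 J.
Photons incident: 897.0 / 5.948×10⁻¹⁹ = 1.508×10²¹, i.e. 1.508×10²¹/6.022×10²³ = 0.002504 mol.
Photons absorbed: 0.799 × 0.002504 = 0.002001 mol.
Product: Φ × n_abs = 0.360 × 0.002001 = 7.204×10⁻⁴ mol.
As a count: 7.204×10⁻⁴ × 6.022×10²³ = 4.3×10²⁰.

4.3×10²⁰ molecules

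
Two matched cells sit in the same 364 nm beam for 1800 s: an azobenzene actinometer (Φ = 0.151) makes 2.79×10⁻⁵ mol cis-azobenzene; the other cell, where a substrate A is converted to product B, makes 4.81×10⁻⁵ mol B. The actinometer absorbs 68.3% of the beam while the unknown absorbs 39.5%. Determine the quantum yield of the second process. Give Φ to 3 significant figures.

Φ = 0.450

Photons absorbed by the actinometer: 2.79×10⁻⁵ / 0.151 = 1.848×10⁻⁴ mol.
Incident flux: 1.848×10⁻⁴ / 0.683 = 2.706×10⁻⁴ einstein.
Absorbed by unknown: 0.395 × 2.706×10⁻⁴ = 1.069×10⁻⁴ mol.
Φ(unknown) = 4.81×10⁻⁵ / 1.069×10⁻⁴ = 0.450.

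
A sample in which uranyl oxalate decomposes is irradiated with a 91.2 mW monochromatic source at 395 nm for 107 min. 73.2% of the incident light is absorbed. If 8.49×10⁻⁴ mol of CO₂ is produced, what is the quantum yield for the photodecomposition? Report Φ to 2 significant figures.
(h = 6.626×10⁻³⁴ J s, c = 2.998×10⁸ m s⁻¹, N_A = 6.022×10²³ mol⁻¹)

Photon energy at 395 nm: hc/λ = (6.626×10⁻³⁴)(2.998×10⁸)/(395×10⁻⁹) = 5.029×10⁻¹⁹ J.
Energy delivered: (91.2 mW)(6420 s) = 585.5 J.
Photons incident: 585.5 / 5.029×10⁻¹⁹ = 1.164×10²¹, i.e. 1.164×10²¹/6.022×10²³ = 0.001933 mol.
Photons absorbed: 0.732 × 0.001933 = 0.001415 mol.
Φ = 8.49×10⁻⁴ mol / 0.001415 mol photons = 0.60.

Φ = 0.60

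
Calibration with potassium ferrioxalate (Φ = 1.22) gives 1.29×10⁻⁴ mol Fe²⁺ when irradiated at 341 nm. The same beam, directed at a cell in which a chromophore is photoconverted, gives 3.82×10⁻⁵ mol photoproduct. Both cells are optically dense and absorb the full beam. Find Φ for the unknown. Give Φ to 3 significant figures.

Photons absorbed by the actinometer: 1.29×10⁻⁴ / 1.22 = 1.057×10⁻⁴ mol.
Φ(unknown) = 3.82×10⁻⁵ / 1.057×10⁻⁴ = 0.361.

Φ = 0.361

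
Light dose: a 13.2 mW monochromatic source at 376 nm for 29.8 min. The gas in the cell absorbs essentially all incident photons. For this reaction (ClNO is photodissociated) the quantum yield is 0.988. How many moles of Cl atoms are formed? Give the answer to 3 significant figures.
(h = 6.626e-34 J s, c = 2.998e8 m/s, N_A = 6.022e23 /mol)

7.33e-5 mol

Photon energy at 376 nm: hc/λ = (6.626e-34)(2.998e8)/(376e-9) = 5.283e-19 J.
Energy delivered: (13.2 mW)(1788 s) = 23.60 J.
Photons incident: 23.60 / 5.283e-19 = 4.467e19, i.e. 4.467e19/6.022e23 = 7.418e-5 mol.
Product: Φ × n_abs = 0.988 × 7.418e-5 = 7.329e-5 mol.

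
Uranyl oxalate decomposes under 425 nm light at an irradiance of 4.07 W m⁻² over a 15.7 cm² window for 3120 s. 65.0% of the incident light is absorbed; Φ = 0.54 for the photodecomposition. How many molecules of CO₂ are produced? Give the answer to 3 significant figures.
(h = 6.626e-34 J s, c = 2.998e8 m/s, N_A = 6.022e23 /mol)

1.50e19 molecules

Photon energy at 425 nm: hc/λ = (6.626e-34)(2.998e8)/(425e-9) = 4.674e-19 J.
Energy delivered: (4.07 W m⁻²)(15.7e-4 m²)(3120 s) = 19.94 J.
Photons incident: 19.94 / 4.674e-19 = 4.266e19, i.e. 4.266e19/6.022e23 = 7.084e-5 mol.
Photons absorbed: 0.650 × 7.084e-5 = 4.605e-5 mol.
Product: Φ × n_abs = 0.54 × 4.605e-5 = 2.487e-5 mol.
As a count: 2.487e-5 × 6.022e23 = 1.50e19.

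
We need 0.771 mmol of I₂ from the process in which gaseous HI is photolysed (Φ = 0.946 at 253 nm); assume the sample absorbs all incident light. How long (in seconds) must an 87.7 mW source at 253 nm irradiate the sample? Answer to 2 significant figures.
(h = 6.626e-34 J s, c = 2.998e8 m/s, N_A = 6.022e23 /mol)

t ≈ 4400 s

Product: 0.771 mmol = 7.71e-4 mol.
Photons that must be absorbed: 7.71e-4 / 0.946 = 8.150e-4 mol.
Photon energy: hc/λ = 7.852e-19 J; per mole, 4.728e5 J mol⁻¹.
Energy required: 8.150e-4 × 4.728e5 = 385.3 J.
Time: 385.3 J / 0.0877 W = 4400 s.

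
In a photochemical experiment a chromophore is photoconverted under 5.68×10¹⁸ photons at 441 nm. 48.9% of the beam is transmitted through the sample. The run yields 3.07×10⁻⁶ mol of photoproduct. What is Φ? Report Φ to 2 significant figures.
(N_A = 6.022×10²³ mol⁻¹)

Moles of photons: 5.68×10¹⁸ / 6.022×10²³ = 9.432×10⁻⁶ mol.
Fraction absorbed: 1 − 48.9/100 = 0.5110.
Photons absorbed: 0.5110 × 9.432×10⁻⁶ = 4.820×10⁻⁶ mol.
Φ = 3.07×10⁻⁶ mol / 4.820×10⁻⁶ mol photons = 0.64.

Φ = 0.64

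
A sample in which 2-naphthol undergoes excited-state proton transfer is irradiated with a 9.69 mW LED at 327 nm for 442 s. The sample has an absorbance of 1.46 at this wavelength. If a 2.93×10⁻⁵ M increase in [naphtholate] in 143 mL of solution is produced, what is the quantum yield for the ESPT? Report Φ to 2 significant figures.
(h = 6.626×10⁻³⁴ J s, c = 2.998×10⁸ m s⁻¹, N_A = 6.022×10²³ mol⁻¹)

Φ = 0.37

Product: (2.93×10⁻⁵ M)(0.143 L) = 4.190×10⁻⁶ mol.
Photon energy at 327 nm: hc/λ = (6.626×10⁻³⁴)(2.998×10⁸)/(327×10⁻⁹) = 6.075×10⁻¹⁹ J.
Energy delivered: (9.69 mW)(442 s) = 4.283 J.
Photons incident: 4.283 / 6.075×10⁻¹⁹ = 7.050×10¹⁸, i.e. 7.050×10¹⁸/6.022×10²³ = 1.171×10⁻⁵ mol.
Fraction absorbed: 1 − 10^(−1.46) = 0.9653.
Photons absorbed: 0.9653 × 1.171×10⁻⁵ = 1.130×10⁻⁵ mol.
Φ = 4.190×10⁻⁶ mol / 1.130×10⁻⁵ mol photons = 0.37.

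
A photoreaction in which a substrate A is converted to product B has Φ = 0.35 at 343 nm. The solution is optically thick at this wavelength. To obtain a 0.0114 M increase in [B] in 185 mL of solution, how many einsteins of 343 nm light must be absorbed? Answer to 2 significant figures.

Product: (0.0114 M)(0.185 L) = 0.002109 mol.
Photons that must be absorbed: 0.002109 / 0.35 = 0.006026 mol.

0.0060 einstein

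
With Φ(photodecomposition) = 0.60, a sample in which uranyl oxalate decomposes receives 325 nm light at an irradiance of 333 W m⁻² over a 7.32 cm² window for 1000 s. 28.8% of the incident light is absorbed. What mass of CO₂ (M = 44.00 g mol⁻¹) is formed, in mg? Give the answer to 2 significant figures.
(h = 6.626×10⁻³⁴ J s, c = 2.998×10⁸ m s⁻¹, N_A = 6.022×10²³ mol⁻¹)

5.0 mg

Photon energy at 325 nm: hc/λ = (6.626×10⁻³⁴)(2.998×10⁸)/(325×10⁻⁹) = 6.112×10⁻¹⁹ J.
Energy delivered: (333 W m⁻²)(7.32×10⁻⁴ m²)(1000 s) = 243.8 J.
Photons incident: 243.8 / 6.112×10⁻¹⁹ = 3.989×10²⁰, i.e. 3.989×10²⁰/6.022×10²³ = 6.624×10⁻⁴ mol.
Photons absorbed: 0.288 × 6.624×10⁻⁴ = 1.908×10⁻⁴ mol.
Product: Φ × n_abs = 0.60 × 1.908×10⁻⁴ = 1.145×10⁻⁴ mol.
Mass: 1.145×10⁻⁴ × 44.00 = 0.005038 g = 5.0 mg.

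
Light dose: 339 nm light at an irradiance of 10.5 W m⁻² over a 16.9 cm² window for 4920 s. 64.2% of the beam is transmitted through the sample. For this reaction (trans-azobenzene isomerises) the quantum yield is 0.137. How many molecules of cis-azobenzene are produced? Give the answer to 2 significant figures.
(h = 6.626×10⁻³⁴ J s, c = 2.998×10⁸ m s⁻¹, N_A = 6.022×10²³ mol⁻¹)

7.3×10¹⁸ molecules

Photon energy at 339 nm: hc/λ = (6.626×10⁻³⁴)(2.998×10⁸)/(339×10⁻⁹) = 5.860×10⁻¹⁹ J.
Energy delivered: (10.5 W m⁻²)(16.9×10⁻⁴ m²)(4920 s) = 87.31 J.
Photons incident: 87.31 / 5.860×10⁻¹⁹ = 1.490×10²⁰, i.e. 1.490×10²⁰/6.022×10²³ = 2.474×10⁻⁴ mol.
Fraction absorbed: 1 − 64.2/100 = 0.3580.
Photons absorbed: 0.3580 × 2.474×10⁻⁴ = 8.857×10⁻⁵ mol.
Product: Φ × n_abs = 0.137 × 8.857×10⁻⁵ = 1.213×10⁻⁵ mol.
As a count: 1.213×10⁻⁵ × 6.022×10²³ = 7.3×10¹⁸.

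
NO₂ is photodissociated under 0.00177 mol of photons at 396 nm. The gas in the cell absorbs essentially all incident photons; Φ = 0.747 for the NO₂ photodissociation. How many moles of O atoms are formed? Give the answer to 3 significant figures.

Product: Φ × n_abs = 0.747 × 0.00177 = 0.001322 mol.

0.00132 mol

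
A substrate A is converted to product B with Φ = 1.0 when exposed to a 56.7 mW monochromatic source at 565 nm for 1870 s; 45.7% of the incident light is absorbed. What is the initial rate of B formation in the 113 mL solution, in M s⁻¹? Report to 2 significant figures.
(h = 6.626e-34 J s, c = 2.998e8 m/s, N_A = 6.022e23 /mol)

Photon energy at 565 nm: hc/λ = (6.626e-34)(2.998e8)/(565e-9) = 3.516e-19 J.
Energy delivered: (56.7 mW)(1870 s) = 106.0 J.
Photons incident: 106.0 / 3.516e-19 = 3.015e20, i.e. 3.015e20/6.022e23 = 5.007e-4 mol.
Photons absorbed: 0.457 × 5.007e-4 = 2.288e-4 mol.
Product formed: 1.0 × 2.288e-4 = 2.288e-4 mol.
Rate: 2.288e-4 mol / (1870 s × 0.113 L) = 1.1e-6 M s⁻¹.

1.1e-6 M s⁻¹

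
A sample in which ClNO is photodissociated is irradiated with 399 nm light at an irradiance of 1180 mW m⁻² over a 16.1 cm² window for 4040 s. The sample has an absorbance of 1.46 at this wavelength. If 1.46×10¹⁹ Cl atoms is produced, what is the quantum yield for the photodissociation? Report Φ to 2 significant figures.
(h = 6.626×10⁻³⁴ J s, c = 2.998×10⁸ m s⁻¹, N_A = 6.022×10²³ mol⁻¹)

Product: 1.46×10¹⁹ / 6.022×10²³ = 2.424×10⁻⁵ mol.
Photon energy at 399 nm: hc/λ = (6.626×10⁻³⁴)(2.998×10⁸)/(399×10⁻⁹) = 4.979×10⁻¹⁹ J.
Energy delivered: (1180 mW m⁻²)(16.1×10⁻⁴ m²)(4040 s) = 7.675 J.
Photons incident: 7.675 / 4.979×10⁻¹⁹ = 1.541×10¹⁹, i.e. 1.541×10¹⁹/6.022×10²³ = 2.559×10⁻⁵ mol.
Fraction absorbed: 1 − 10^(−1.46) = 0.9653.
Photons absorbed: 0.9653 × 2.559×10⁻⁵ = 2.470×10⁻⁵ mol.
Φ = 2.424×10⁻⁵ mol / 2.470×10⁻⁵ mol photons = 0.98.

Φ = 0.98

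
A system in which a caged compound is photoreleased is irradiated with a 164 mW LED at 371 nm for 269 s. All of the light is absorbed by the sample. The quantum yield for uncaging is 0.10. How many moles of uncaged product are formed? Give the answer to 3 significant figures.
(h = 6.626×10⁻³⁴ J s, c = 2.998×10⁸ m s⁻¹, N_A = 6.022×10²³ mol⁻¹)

1.37×10⁻⁵ mol

Photon energy at 371 nm: hc/λ = (6.626×10⁻³⁴)(2.998×10⁸)/(371×10⁻⁹) = 5.354×10⁻¹⁹ J.
Energy delivered: (164 mW)(269 s) = 44.12 J.
Photons incident: 44.12 / 5.354×10⁻¹⁹ = 8.241×10¹⁹, i.e. 8.241×10¹⁹/6.022×10²³ = 1.368×10⁻⁴ mol.
Product: Φ × n_abs = 0.10 × 1.368×10⁻⁴ = 1.368×10⁻⁵ mol.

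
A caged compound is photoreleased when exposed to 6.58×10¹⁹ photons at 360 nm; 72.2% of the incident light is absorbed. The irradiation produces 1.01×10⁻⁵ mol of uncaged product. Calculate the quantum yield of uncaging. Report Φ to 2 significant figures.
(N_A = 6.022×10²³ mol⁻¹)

Φ = 0.13

Moles of photons: 6.58×10¹⁹ / 6.022×10²³ = 1.093×10⁻⁴ mol.
Photons absorbed: 0.722 × 1.093×10⁻⁴ = 7.891×10⁻⁵ mol.
Φ = 1.01×10⁻⁵ mol / 7.891×10⁻⁵ mol photons = 0.13.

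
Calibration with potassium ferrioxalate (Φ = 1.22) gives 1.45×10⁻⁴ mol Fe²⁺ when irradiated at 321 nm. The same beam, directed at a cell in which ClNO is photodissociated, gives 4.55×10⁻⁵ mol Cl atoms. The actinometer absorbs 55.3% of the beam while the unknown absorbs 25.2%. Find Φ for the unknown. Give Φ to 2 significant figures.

Φ = 0.84

Photons absorbed by the actinometer: 1.45×10⁻⁴ / 1.22 = 1.189×10⁻⁴ mol.
Incident flux: 1.189×10⁻⁴ / 0.553 = 2.150×10⁻⁴ einstein.
Absorbed by unknown: 0.252 × 2.150×10⁻⁴ = 5.418×10⁻⁵ mol.
Φ(unknown) = 4.55×10⁻⁵ / 5.418×10⁻⁵ = 0.84.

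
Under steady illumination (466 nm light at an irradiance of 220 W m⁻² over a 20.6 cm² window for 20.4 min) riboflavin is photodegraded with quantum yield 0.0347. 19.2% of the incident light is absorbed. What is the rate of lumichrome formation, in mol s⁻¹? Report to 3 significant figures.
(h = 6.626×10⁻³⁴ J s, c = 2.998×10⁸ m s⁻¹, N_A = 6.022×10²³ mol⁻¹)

Photon energy at 466 nm: hc/λ = (6.626×10⁻³⁴)(2.998×10⁸)/(466×10⁻⁹) = 4.263×10⁻¹⁹ J.
Energy delivered: (220 W m⁻²)(20.6×10⁻⁴ m²)(1224 s) = 554.7 J.
Photons incident: 554.7 / 4.263×10⁻¹⁹ = 1.301×10²¹, i.e. 1.301×10²¹/6.022×10²³ = 0.002160 mol.
Photons absorbed: 0.192 × 0.002160 = 4.147×10⁻⁴ mol.
Product formed: 0.0347 × 4.147×10⁻⁴ = 1.439×10⁻⁵ mol.
Rate: 1.439×10⁻⁵ / 1224 s = 1.18×10⁻⁸ mol s⁻¹.

1.18×10⁻⁸ mol s⁻¹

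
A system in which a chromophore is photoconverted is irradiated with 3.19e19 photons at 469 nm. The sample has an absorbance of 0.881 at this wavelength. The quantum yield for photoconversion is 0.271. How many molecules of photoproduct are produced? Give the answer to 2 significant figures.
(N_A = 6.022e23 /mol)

Moles of photons: 3.19e19 / 6.022e23 = 5.297e-5 mol.
Fraction absorbed: 1 − 10^(−0.881) = 0.8685.
Photons absorbed: 0.8685 × 5.297e-5 = 4.600e-5 mol.
Product: Φ × n_abs = 0.271 × 4.600e-5 = 1.247e-5 mol.
As a count: 1.247e-5 × 6.022e23 = 7.5e18.

7.5e18 molecules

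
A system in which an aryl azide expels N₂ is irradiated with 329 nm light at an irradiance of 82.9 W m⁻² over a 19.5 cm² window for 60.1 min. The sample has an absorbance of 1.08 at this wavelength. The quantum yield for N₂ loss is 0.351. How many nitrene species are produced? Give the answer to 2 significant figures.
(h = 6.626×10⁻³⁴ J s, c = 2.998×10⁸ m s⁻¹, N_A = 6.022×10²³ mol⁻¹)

Photon energy at 329 nm: hc/λ = (6.626×10⁻³⁴)(2.998×10⁸)/(329×10⁻⁹) = 6.038×10⁻¹⁹ J.
Energy delivered: (82.9 W m⁻²)(19.5×10⁻⁴ m²)(3606 s) = 582.9 J.
Photons incident: 582.9 / 6.038×10⁻¹⁹ = 9.654×10²⁰, i.e. 9.654×10²⁰/6.022×10²³ = 0.001603 mol.
Fraction absorbed: 1 − 10^(−1.08) = 0.9168.
Photons absorbed: 0.9168 × 0.001603 = 0.001470 mol.
Product: Φ × n_abs = 0.351 × 0.001470 = 5.160×10⁻⁴ mol.
As a count: 5.160×10⁻⁴ × 6.022×10²³ = 3.1×10²⁰.

3.1×10²⁰ species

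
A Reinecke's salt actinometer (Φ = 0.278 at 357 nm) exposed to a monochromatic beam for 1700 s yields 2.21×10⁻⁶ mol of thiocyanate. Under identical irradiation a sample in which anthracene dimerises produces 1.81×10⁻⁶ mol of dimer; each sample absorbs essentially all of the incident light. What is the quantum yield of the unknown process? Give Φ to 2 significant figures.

Photons absorbed by the actinometer: 2.21×10⁻⁶ / 0.278 = 7.950×10⁻⁶ mol.
Φ(unknown) = 1.81×10⁻⁶ / 7.950×10⁻⁶ = 0.23.

Φ = 0.23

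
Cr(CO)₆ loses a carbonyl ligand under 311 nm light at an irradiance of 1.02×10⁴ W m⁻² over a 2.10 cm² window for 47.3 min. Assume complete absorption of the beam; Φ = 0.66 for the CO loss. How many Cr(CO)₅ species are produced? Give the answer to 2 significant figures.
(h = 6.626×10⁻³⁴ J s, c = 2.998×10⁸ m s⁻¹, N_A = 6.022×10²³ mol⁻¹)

6.3×10²¹ species

Photon energy at 311 nm: hc/λ = (6.626×10⁻³⁴)(2.998×10⁸)/(311×10⁻⁹) = 6.387×10⁻¹⁹ J.
Energy delivered: (1.02×10⁴ W m⁻²)(2.10×10⁻⁴ m²)(2838 s) = 6079 J.
Photons incident: 6079 / 6.387×10⁻¹⁹ = 9.518×10²¹, i.e. 9.518×10²¹/6.022×10²³ = 0.01581 mol.
Product: Φ × n_abs = 0.66 × 0.01581 = 0.01043 mol.
As a count: 0.01043 × 6.022×10²³ = 6.3×10²¹.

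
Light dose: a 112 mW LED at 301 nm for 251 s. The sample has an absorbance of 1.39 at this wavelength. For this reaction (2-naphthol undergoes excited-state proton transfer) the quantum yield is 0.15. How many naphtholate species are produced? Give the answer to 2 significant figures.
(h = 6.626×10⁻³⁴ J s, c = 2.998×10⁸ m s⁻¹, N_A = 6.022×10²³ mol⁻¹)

Photon energy at 301 nm: hc/λ = (6.626×10⁻³⁴)(2.998×10⁸)/(301×10⁻⁹) = 6.600×10⁻¹⁹ J.
Energy delivered: (112 mW)(251 s) = 28.11 J.
Photons incident: 28.11 / 6.600×10⁻¹⁹ = 4.259×10¹⁹, i.e. 4.259×10¹⁹/6.022×10²³ = 7.072×10⁻⁵ mol.
Fraction absorbed: 1 − 10^(−1.39) = 0.9593.
Photons absorbed: 0.9593 × 7.072×10⁻⁵ = 6.784×10⁻⁵ mol.
Product: Φ × n_abs = 0.15 × 6.784×10⁻⁵ = 1.018×10⁻⁵ mol.
As a count: 1.018×10⁻⁵ × 6.022×10²³ = 6.1×10¹⁸.

6.1×10¹⁸ species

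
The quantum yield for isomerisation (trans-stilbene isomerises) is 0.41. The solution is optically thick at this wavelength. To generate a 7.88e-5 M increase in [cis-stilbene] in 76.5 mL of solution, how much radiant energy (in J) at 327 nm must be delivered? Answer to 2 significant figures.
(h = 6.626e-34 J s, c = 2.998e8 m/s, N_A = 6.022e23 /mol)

5.4 J

Product: (7.88e-5 M)(0.0765 L) = 6.028e-6 mol.
Photons that must be absorbed: 6.028e-6 / 0.41 = 1.470e-5 mol.
Photon energy: hc/λ = 6.075e-19 J; per mole, 3.658e5 J mol⁻¹.
Energy required: 1.470e-5 × 3.658e5 = 5.4 J.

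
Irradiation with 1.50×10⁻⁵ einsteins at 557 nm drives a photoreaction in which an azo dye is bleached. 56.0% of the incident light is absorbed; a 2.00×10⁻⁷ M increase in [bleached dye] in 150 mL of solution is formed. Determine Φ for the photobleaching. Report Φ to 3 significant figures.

Φ = 0.00357

Product: (2.00×10⁻⁷ M)(0.15 L) = 3.000×10⁻⁸ mol.
Photons absorbed: 0.560 × 1.50×10⁻⁵ = 8.400×10⁻⁶ mol.
Φ = 3.000×10⁻⁸ mol / 8.400×10⁻⁶ mol photons = 0.00357.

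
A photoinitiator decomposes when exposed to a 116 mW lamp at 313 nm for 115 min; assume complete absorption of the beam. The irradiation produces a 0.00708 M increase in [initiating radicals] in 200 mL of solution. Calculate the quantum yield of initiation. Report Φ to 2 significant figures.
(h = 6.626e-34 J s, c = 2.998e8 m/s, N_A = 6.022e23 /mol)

Φ = 0.68

Product: (0.00708 M)(0.2 L) = 0.001416 mol.
Photon energy at 313 nm: hc/λ = (6.626e-34)(2.998e8)/(313e-9) = 6.347e-19 J.
Energy delivered: (116 mW)(6900 s) = 800.4 J.
Photons incident: 800.4 / 6.347e-19 = 1.261e21, i.e. 1.261e21/6.022e23 = 0.002094 mol.
Φ = 0.001416 mol / 0.002094 mol photons = 0.68.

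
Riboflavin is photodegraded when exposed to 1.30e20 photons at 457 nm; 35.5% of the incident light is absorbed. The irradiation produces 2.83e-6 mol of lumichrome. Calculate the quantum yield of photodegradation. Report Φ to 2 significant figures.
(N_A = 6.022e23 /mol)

Φ = 0.037

Moles of photons: 1.30e20 / 6.022e23 = 2.159e-4 mol.
Photons absorbed: 0.355 × 2.159e-4 = 7.664e-5 mol.
Φ = 2.83e-6 mol / 7.664e-5 mol photons = 0.037.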